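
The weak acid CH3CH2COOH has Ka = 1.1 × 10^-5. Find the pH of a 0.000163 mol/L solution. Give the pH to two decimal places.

pH = 4.43

CH3CH2COOH ⇌ CH3CH2COO- + H+
Ka = x²/(0.000163 − x) = 1.1 × 10^-5
x is not negligible relative to C₀; solve x² + 1.1e-05·x − 1.79e-09 = 0.
x = [−1.1e-05 + √(1.1e-05² + 7.17e-09)]/2 = 3.72 × 10^-5 M
pH = −log(3.72 × 10^-5) = 4.43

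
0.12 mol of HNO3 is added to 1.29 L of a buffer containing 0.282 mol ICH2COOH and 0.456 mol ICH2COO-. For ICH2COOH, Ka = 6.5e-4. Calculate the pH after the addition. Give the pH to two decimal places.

After neutralization: n(ICH2COOH) = 0.402 mol, n(ICH2COO-) = 0.336 mol.
pKa = −log(6.5 × 10^-4) = 3.187
Henderson–Hasselbalch with mole ratio 0.336/0.402: pH = 3.187 + (-0.078)

pH = 3.11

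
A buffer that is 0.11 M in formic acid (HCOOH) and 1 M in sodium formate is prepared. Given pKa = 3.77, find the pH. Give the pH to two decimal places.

Henderson–Hasselbalch: pH = pKa + log([HCOO-]/[HCOOH]) = 3.77 + log(1/0.11)
pH = 3.77 + (+0.959) = 4.73

pH = 4.73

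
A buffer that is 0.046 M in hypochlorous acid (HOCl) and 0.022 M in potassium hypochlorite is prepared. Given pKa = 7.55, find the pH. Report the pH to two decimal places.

Using pH = pKa + log([base]/[acid]) with [base]/[acid] = 0.022/0.046:
pH = 7.55 + (-0.320) = 7.23

pH = 7.23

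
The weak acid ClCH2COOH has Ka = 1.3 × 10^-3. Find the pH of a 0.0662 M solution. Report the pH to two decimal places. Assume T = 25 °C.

pH = 2.06

ClCH2COOH ⇌ ClCH2COO- + H+
Ka = x²/(0.0662 − x) = 1.3 × 10^-3
Here C₀/Ka ≈ 50.9, so the small-x approximation fails. Use the quadratic:
x = [−0.0013 + √(0.0013² + 0.000344)]/2 = 8.65 × 10^-3 M
pH = −log[H+] = −log(8.65 × 10^-3) = 2.06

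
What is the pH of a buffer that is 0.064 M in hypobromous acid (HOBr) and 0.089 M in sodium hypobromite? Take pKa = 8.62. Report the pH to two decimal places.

Using pH = pKa + log([base]/[acid]) with [base]/[acid] = 0.089/0.064:
pH = 8.62 + (+0.143) = 8.76

pH = 8.76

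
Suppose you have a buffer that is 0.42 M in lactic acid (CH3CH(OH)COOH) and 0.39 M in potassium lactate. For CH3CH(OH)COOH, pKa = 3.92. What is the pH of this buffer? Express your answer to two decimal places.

Henderson–Hasselbalch: pH = pKa + log([CH3CH(OH)COO-]/[CH3CH(OH)COOH]) = 3.92 + log(0.39/0.42)
pH = 3.92 + (-0.032) = 3.89

pH = 3.89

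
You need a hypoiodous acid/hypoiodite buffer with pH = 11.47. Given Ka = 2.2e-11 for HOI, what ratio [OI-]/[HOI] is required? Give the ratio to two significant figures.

ratio = 6.5

pKa = -log(2.2 × 10^-11) = 10.658
pH = pKa + log(r) ⇒ log(r) = 11.47 − 10.658 = +0.812
r = [OI-]/[HOI] = 10^(+0.812) = 6.49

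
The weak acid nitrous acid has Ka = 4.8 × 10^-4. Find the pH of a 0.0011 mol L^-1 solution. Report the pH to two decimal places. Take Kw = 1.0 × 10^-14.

pH = 3.28

HNO2 ⇌ NO2- + H+
Ka = [H+]²/(0.0011 − [H+]) = 4.8 × 10^-4
The 5% rule fails; solving [H+]² + Ka·[H+] − Ka·C₀ = 0 exactly:
[H+] = [−0.00048 + √(0.00048² + 2.11e-06)]/2 = 5.25 × 10^-4 M
pH = −log[H+] = −log(5.25 × 10^-4) = 3.28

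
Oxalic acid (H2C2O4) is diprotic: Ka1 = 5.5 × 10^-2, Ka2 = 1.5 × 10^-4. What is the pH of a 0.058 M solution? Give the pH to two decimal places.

Since Ka1 ≫ Ka2, the first ionization dominates [H+].
Ka1 = x²/(0.058 − x) = 5.5 × 10^-2
Solving the quadratic: x = (−Ka1 + √(Ka1² + 4·Ka1·C₀))/2 = 3.53 × 10^-2 M
pH = −log(3.53 × 10^-2) = 1.45

pH = 1.45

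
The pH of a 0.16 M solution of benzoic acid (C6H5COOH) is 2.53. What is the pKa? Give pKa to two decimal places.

pKa = 4.26

[H+] = 10^(-2.53) = 2.95 × 10^-3 M
At equilibrium [HA] = 0.16 − 2.95 × 10^-3 = 1.57 × 10^-1 M
Ka = [H+][A-]/[HA] = (2.95 × 10^-3)² / 1.57 × 10^-1 = 5.54 × 10^-5
pKa = -log(5.54 × 10^-5) = 4.26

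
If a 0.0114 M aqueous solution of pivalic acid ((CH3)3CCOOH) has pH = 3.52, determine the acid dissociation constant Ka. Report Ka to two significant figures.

Ka = 8.2 × 10^-6

[H+] = 10^(-3.52) = 3.02 × 10^-4 M
At equilibrium [HA] = 0.0114 − 3.02 × 10^-4 = 1.11 × 10^-2 M
Ka = [H+][A-]/[HA] = (3.02 × 10^-4)² / 1.11 × 10^-2 = 8.2 × 10^-6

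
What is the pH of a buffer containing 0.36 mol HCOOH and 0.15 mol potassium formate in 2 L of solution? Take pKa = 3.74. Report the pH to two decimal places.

pH = 3.36

pH = pKa + log([A⁻]/[HA]) = 3.74 + log(0.15/0.36)
pH = 3.74 + (-0.380) = 3.36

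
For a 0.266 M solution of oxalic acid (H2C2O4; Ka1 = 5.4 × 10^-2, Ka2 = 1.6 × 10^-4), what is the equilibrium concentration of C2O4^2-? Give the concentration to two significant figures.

1.6 × 10^-4 M

First ionization gives [H+] ≈ [HC2O4-] = 9.59 × 10^-2 M.
Second step: Ka2 = [H+][C2O4^2-]/[HC2O4-] ≈ [C2O4^2-] (since [H+] ≈ [HC2O4-]).
So [C2O4^2-] ≈ Ka2.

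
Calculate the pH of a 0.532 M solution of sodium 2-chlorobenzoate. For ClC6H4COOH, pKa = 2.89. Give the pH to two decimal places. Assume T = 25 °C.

pH = 8.31

ClC6H4COO- is the conjugate base of the weak acid ClC6H4COOH.
Ka = 10^(−2.89) = 1.29 × 10^-3
Kb = Kw/Ka = 1.0×10^-14 / 1.29 × 10^-3 = 7.75 × 10^-12
Kb = [OH-]²/(0.532 − [OH-]) = 7.75 × 10^-12
Assume [OH-] ≪ 0.532: [OH-] ≈ √(7.75 × 10^-12 × 0.532) = 2.03 × 10^-6 M
pOH = 5.69, so pH = 14.00 − pOH = 8.31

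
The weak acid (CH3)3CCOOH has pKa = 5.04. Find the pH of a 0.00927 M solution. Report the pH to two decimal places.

pH = 3.54

(CH3)3CCOOH ⇌ (CH3)3CCOO- + H+
Ka = 10^(−5.04) = 9.12 × 10^-6
Let x = [H+] at equilibrium. Ka = x²/(0.00927 − x).
Neglecting x in the denominator: x = √(9.12 × 10^-6 × 0.00927) = 2.91 × 10^-4 M
Check: 3.1% ionized — well under 5%, approximation valid.
pH = −log[H+] = −log(2.91 × 10^-4) = 3.54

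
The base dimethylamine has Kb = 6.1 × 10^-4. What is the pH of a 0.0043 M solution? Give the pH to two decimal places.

(CH3)2NH + H2O ⇌ (CH3)2NH2+ + OH-
Let x = [OH-] at equilibrium. Kb = x²/(0.0043 − x).
Here C₀/Kb ≈ 7.05, so the small-x approximation fails. Use the quadratic:
x = [−0.00061 + √(0.00061² + 1.05e-05)]/2 = 1.34 × 10^-3 M
pOH = 2.87, so pH = 14.00 − pOH = 11.13

pH = 11.13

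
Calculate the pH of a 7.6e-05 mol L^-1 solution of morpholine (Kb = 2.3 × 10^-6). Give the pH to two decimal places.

C4H8ONH + H2O ⇌ C4H8ONH2+ + OH-
Kb = x²/(7.6e-05 − x) = 2.3 × 10^-6
The 5% rule fails; solving x² + Kb·x − Kb·C₀ = 0 exactly:
x = [−2.3e-06 + √(2.3e-06² + 6.99e-10)]/2 = 1.21 × 10^-5 M
pOH = −log(1.21 × 10^-5) = 4.92; pH = 14.00 − 4.92 = 9.08

pH = 9.08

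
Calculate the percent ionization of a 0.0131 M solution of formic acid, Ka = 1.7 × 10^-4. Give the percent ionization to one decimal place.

10.8%

HCOOH ⇌ HCOO- + H+; let x = [H+] at equilibrium.
Ka = x²/(C₀ − x); solving the quadratic gives x = 1.41 × 10^-3 M.
Fraction ionized = 1.41 × 10^-3 / 0.0131 = 0.1076 → 10.8%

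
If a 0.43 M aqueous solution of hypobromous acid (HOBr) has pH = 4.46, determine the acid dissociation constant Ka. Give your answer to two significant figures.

Ka = 2.8 × 10^-9

[H+] = 10^(-4.46) = 3.47 × 10^-5 M
At equilibrium [HA] = 0.43 − 3.47 × 10^-5 = 4.30 × 10^-1 M
Ka = [H+][A-]/[HA] = (3.47 × 10^-5)² / 4.30 × 10^-1 = 2.8 × 10^-9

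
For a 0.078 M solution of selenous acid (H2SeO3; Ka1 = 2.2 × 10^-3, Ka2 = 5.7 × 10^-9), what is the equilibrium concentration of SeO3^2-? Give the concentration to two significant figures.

First ionization gives [H+] ≈ [HSeO3-] = 1.20 × 10^-2 M.
Second step: Ka2 = [H+][SeO3^2-]/[HSeO3-] ≈ [SeO3^2-] (since [H+] ≈ [HSeO3-]).
So [SeO3^2-] ≈ Ka2.

5.7 × 10^-9 M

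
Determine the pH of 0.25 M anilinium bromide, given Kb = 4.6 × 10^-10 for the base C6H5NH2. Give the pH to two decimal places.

C6H5NH3+ is the conjugate acid of the weak base C6H5NH2.
Ka = Kw/Kb = 1.0×10^-14 / 4.6 × 10^-10 = 2.17 × 10^-5
Ka = [H+]²/(0.25 − [H+]) = 2.17 × 10^-5
Since Ka ≪ C₀, [H+] ≈ √(Ka·C₀) = 2.33 × 10^-3 M.
Check: 0.93% ionized — well under 5%, approximation valid.
pH = −log(2.33 × 10^-3) = 2.63

pH = 2.63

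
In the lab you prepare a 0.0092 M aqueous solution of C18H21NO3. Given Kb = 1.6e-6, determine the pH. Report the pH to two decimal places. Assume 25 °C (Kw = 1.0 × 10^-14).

C18H21NO3 + H2O ⇌ C18H22NO3+ + OH-
Kb = [OH-]²/(0.0092 − [OH-]) = 1.6 × 10^-6
Since Kb ≪ C₀, [OH-] ≈ √(Kb·C₀) = 1.21 × 10^-4 M.
([OH-]/C₀ = 1.3% < 5%, so the approximation holds.)
pOH = 3.92, so pH = 14.00 − pOH = 10.08

pH = 10.08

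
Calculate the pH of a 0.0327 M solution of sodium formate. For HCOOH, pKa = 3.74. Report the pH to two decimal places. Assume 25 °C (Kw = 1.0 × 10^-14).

pH = 8.13

HCOO- is the conjugate base of the weak acid HCOOH.
Ka = 10^(−3.74) = 1.82 × 10^-4
Kb = Kw/Ka = 1.0×10^-14 / 1.82 × 10^-4 = 5.49 × 10^-11
Let x = [OH-] at equilibrium. Kb = x²/(0.0327 − x).
Since Kb ≪ C₀, x ≈ √(Kb·C₀) = 1.34 × 10^-6 M.
Check: 0.0041% ionized — well under 5%, approximation valid.
pOH = 5.87, so pH = 14.00 − pOH = 8.13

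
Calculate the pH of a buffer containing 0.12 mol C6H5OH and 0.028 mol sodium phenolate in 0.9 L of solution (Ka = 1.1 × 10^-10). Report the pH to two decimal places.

pH = 9.33

pKa = −log(1.1 × 10^-10) = 9.959
pH = pKa + log([A⁻]/[HA]) = 9.959 + log(0.028/0.12)
pH = 9.959 + (-0.632) = 9.33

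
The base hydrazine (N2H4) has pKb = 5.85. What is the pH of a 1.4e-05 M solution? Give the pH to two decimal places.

N2H4 + H2O ⇌ N2H5+ + OH-
Kb = 10^(−5.85) = 1.41 × 10^-6
Let x = [OH-] at equilibrium. Kb = x²/(1.4e-05 − x).
x is not negligible relative to C₀; solve x² + 1.41e-06·x − 1.97e-11 = 0.
x = (−Kb + √(Kb² + 4·Kb·C₀))/2 = 3.79 × 10^-6 M
pOH = −log(3.79 × 10^-6) = 5.42; pH = 14.00 − 5.42 = 8.58

pH = 8.58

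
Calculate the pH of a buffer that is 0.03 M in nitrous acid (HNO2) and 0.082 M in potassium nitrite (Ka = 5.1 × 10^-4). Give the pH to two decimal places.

pKa = −log(5.1 × 10^-4) = 3.292
Henderson–Hasselbalch: pH = pKa + log([NO2-]/[HNO2]) = 3.292 + log(0.082/0.03)
pH = 3.292 + (+0.437) = 3.73

pH = 3.73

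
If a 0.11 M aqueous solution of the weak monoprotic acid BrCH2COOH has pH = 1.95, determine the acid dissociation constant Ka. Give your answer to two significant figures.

[H+] = 10^(-1.95) = 1.12 × 10^-2 M
At equilibrium [HA] = 0.11 − 1.12 × 10^-2 = 9.88 × 10^-2 M
Ka = [H+][A-]/[HA] = (1.12 × 10^-2)² / 9.88 × 10^-2 = 1.3 × 10^-3

Ka = 1.3 × 10^-3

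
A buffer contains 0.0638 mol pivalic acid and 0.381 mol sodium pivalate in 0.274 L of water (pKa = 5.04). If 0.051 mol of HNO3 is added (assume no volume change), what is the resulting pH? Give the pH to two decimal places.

pH = 5.50

After neutralization: n((CH3)3CCOOH) = 0.115 mol, n((CH3)3CCOO-) = 0.33 mol.
pH = pKa + log(n_(CH3)3CCOO-/n_(CH3)3CCOOH) = 5.04 + log(0.33/0.115) = 5.04 + (+0.458)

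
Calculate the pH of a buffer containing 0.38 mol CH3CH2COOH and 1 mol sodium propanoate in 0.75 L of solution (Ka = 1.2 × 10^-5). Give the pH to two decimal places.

pKa = −log(1.2 × 10^-5) = 4.921
Henderson–Hasselbalch: pH = pKa + log([CH3CH2COO-]/[CH3CH2COOH]) = 4.921 + log(1/0.38)
pH = 4.921 + (+0.420) = 5.34

pH = 5.34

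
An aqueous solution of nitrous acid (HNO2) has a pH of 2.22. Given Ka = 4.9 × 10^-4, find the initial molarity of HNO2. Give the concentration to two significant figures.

[H+] = 10^(-2.22) = 6.03 × 10^-3 M = x
Ka = x²/(C₀ − x) ⇒ C₀ = x + x²/Ka
C₀ = 6.03 × 10^-3 + (6.03 × 10^-3)²/(4.9 × 10^-4) = 8.02 × 10^-2 M

C₀ = 8.0 × 10^-2 M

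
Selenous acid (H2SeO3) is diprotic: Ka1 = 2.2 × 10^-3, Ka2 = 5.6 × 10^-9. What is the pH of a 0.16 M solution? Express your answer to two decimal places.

Since Ka1 ≫ Ka2, the first ionization dominates [H+].
Ka1 = x²/(0.16 − x) = 2.2 × 10^-3
Solving the quadratic: x = (−Ka1 + √(Ka1² + 4·Ka1·C₀))/2 = 1.77 × 10^-2 M
pH = −log(1.77 × 10^-2) = 1.75

pH = 1.75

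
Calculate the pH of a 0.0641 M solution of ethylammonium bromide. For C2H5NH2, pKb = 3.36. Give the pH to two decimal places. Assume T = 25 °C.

pH = 5.92

C2H5NH3+ is the conjugate acid of the weak base C2H5NH2.
Kb = 10^(−3.36) = 4.37 × 10^-4
Ka = Kw/Kb = 1.0×10^-14 / 4.37 × 10^-4 = 2.29 × 10^-11
Ka = [H+]²/(0.0641 − [H+]) = 2.29 × 10^-11
Neglecting [H+] in the denominator: [H+] = √(2.29 × 10^-11 × 0.0641) = 1.21 × 10^-6 M
([H+]/C₀ = 0.0019% < 5%, so the approximation holds.)
pH = −log(1.21 × 10^-6) = 5.92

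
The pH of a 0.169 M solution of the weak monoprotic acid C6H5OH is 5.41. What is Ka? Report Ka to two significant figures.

Ka = 9.0 × 10^-11

[H+] = 10^(-5.41) = 3.89 × 10^-6 M
At equilibrium [HA] = 0.169 − 3.89 × 10^-6 = 1.69 × 10^-1 M
Ka = [H+][A-]/[HA] = (3.89 × 10^-6)² / 1.69 × 10^-1 = 9.0 × 10^-11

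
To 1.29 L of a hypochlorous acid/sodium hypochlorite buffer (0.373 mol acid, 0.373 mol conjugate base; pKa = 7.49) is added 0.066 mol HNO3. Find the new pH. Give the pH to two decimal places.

pH = 7.33

Added H+ converts OCl- to HOCl: HOCl → 0.439 mol, OCl- → 0.307 mol.
Henderson–Hasselbalch with mole ratio 0.307/0.439: pH = 7.49 + (-0.155)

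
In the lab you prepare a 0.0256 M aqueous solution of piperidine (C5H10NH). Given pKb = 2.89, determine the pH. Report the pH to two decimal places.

C5H10NH + H2O ⇌ C5H10NH2+ + OH-
Kb = 10^(−2.89) = 1.29 × 10^-3
Kb = x²/(0.0256 − x) = 1.29 × 10^-3
Here C₀/Kb ≈ 19.8, so the small-x approximation fails. Use the quadratic:
x = [−0.00129 + √(0.00129² + 0.000132)]/2 = 5.14 × 10^-3 M
pOH = −log(5.14 × 10^-3) = 2.29; pH = 14.00 − 2.29 = 11.71

pH = 11.71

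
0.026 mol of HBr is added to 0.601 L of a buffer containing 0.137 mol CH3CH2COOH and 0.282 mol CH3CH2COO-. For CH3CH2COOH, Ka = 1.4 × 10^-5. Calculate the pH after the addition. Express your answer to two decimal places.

After neutralization: n(CH3CH2COOH) = 0.163 mol, n(CH3CH2COO-) = 0.256 mol.
pKa = −log(1.4 × 10^-5) = 4.854
pH = pKa + log(n_CH3CH2COO-/n_CH3CH2COOH) = 4.854 + log(0.256/0.163) = 4.854 + (+0.196)

pH = 5.05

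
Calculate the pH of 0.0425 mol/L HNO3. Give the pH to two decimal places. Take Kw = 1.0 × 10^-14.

HNO3 is a strong acid and dissociates completely, so [H+] = 0.0425 M.
pH = -log(0.0425) = 1.37

pH = 1.37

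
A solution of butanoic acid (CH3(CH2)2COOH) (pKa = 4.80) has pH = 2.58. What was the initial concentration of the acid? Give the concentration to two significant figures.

[H+] = 10^(-2.58) = 2.63 × 10^-3 M = x
Ka = 10^(−4.80) = 1.58 × 10^-5
Ka = x²/(C₀ − x) ⇒ C₀ = x + x²/Ka
C₀ = 2.63 × 10^-3 + (2.63 × 10^-3)²/(1.58 × 10^-5) = 4.40 × 10^-1 M

C₀ = 4.4 × 10^-1 M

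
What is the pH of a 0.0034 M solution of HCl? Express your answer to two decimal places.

pH = 2.47

HCl is a strong acid and dissociates completely, so [H+] = 0.0034 M.
pH = -log(0.0034) = 2.47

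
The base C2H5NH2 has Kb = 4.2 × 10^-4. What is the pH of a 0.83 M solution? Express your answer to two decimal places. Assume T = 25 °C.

C2H5NH2 + H2O ⇌ C2H5NH3+ + OH-
Let x = [OH-] at equilibrium. Kb = x²/(0.83 − x).
Since Kb ≪ C₀, x ≈ √(Kb·C₀) = 1.87 × 10^-2 M.
pOH = 1.73, so pH = 14.00 − pOH = 12.27

pH = 12.27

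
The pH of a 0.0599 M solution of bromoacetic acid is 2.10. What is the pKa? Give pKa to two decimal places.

pKa = 2.92

[H+] = 10^(-2.10) = 7.94 × 10^-3 M
At equilibrium [HA] = 0.0599 − 7.94 × 10^-3 = 5.20 × 10^-2 M
Ka = [H+][A-]/[HA] = (7.94 × 10^-3)² / 5.20 × 10^-2 = 1.21 × 10^-3
pKa = -log(1.21 × 10^-3) = 2.92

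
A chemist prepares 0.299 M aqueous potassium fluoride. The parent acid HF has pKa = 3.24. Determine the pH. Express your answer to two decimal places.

F- is the conjugate base of the weak acid HF.
Ka = 10^(−3.24) = 5.75 × 10^-4
Kb = Kw/Ka = 1.0×10^-14 / 5.75 × 10^-4 = 1.74 × 10^-11
Kb = x²/(0.299 − x) = 1.74 × 10^-11
Since Kb ≪ C₀, x ≈ √(Kb·C₀) = 2.28 × 10^-6 M.
Check: 0.00076% ionized — well under 5%, approximation valid.
pOH = 5.64, so pH = 14.00 − pOH = 8.36

pH = 8.36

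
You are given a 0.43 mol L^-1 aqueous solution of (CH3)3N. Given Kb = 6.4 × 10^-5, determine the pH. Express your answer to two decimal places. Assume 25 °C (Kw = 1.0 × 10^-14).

(CH3)3N + H2O ⇌ (CH3)3NH+ + OH-
Kb = x²/(0.43 − x) = 6.4 × 10^-5
Since Kb ≪ C₀, x ≈ √(Kb·C₀) = 5.25 × 10^-3 M.
pOH = 2.28, so pH = 14.00 − pOH = 11.72

pH = 11.72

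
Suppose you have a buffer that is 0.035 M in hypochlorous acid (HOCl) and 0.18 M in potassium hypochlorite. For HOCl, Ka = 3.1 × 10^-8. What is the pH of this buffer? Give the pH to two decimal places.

pKa = −log(3.1 × 10^-8) = 7.509
pH = pKa + log([A⁻]/[HA]) = 7.509 + log(0.18/0.035)
pH = 7.509 + (+0.711) = 8.22

pH = 8.22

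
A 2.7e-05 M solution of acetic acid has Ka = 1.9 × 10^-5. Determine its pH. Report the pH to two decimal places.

CH3COOH ⇌ CH3COO- + H+
From the ICE table, Ka = x²/(2.7e-05 − x) = 1.9 × 10^-5.
x is not negligible relative to C₀; solve x² + 1.9e-05·x − 5.13e-10 = 0.
x = (−Ka + √(Ka² + 4·Ka·C₀))/2 = 1.51 × 10^-5 M
pH = −log[H+] = −log(1.51 × 10^-5) = 4.82

pH = 4.82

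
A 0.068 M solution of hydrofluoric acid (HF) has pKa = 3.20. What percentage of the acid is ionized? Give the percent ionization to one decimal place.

9.2%

HF ⇌ F- + H+; let x = [H+] at equilibrium.
Ka = 10^(−3.20) = 6.31 × 10^-4
Ka = x²/(C₀ − x); solving the quadratic gives x = 6.24 × 10^-3 M.
% ionization = x/C₀ × 100% = 6.24 × 10^-3/0.068 × 100% = 9.2%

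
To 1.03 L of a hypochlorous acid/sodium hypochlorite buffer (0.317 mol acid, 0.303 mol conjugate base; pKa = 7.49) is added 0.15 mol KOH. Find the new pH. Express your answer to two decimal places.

pH = 7.92

OH- converts HOCl to OCl-: HOCl → 0.167 mol, OCl- → 0.453 mol.
pH = pKa + log(n_OCl-/n_HOCl) = 7.49 + log(0.453/0.167) = 7.49 + (+0.433)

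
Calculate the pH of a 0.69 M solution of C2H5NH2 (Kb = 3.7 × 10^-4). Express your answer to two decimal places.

C2H5NH2 + H2O ⇌ C2H5NH3+ + OH-
Kb = [OH-]²/(0.69 − [OH-]) = 3.7 × 10^-4
Since Kb ≪ C₀, [OH-] ≈ √(Kb·C₀) = 1.60 × 10^-2 M.
Check: 2.3% ionized — well under 5%, approximation valid.
pOH = −log(1.60 × 10^-2) = 1.80; pH = 14.00 − 1.80 = 12.20

pH = 12.20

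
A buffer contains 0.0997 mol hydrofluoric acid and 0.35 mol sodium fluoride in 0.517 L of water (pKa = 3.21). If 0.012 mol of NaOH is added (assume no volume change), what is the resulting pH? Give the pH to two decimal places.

pH = 3.83

OH- converts HF to F-: HF → 0.0877 mol, F- → 0.362 mol.
Henderson–Hasselbalch with mole ratio 0.362/0.0877: pH = 3.21 + (+0.616)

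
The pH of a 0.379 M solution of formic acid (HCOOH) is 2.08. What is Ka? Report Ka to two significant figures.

[H+] = 10^(-2.08) = 8.32 × 10^-3 M
At equilibrium [HA] = 0.379 − 8.32 × 10^-3 = 3.71 × 10^-1 M
Ka = [H+][A-]/[HA] = (8.32 × 10^-3)² / 3.71 × 10^-1 = 1.9 × 10^-4

Ka = 1.9 × 10^-4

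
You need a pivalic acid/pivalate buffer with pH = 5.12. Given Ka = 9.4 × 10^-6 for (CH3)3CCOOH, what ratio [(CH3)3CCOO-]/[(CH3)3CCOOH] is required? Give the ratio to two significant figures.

pKa = -log(9.4 × 10^-6) = 5.027
pH = pKa + log(r) ⇒ log(r) = 5.12 − 5.027 = +0.093
r = [(CH3)3CCOO-]/[(CH3)3CCOOH] = 10^(+0.093) = 1.24

ratio = 1.2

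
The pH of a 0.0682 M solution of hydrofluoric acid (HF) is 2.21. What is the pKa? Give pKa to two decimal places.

pKa = 3.21

[H+] = 10^(-2.21) = 6.17 × 10^-3 M
At equilibrium [HA] = 0.0682 − 6.17 × 10^-3 = 6.20 × 10^-2 M
Ka = [H+][A-]/[HA] = (6.17 × 10^-3)² / 6.20 × 10^-2 = 6.14 × 10^-4
pKa = -log(6.14 × 10^-4) = 3.21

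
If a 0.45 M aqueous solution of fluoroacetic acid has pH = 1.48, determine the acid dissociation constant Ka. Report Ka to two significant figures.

Ka = 2.6 × 10^-3

[H+] = 10^(-1.48) = 3.31 × 10^-2 M
At equilibrium [HA] = 0.45 − 3.31 × 10^-2 = 4.17 × 10^-1 M
Ka = [H+][A-]/[HA] = (3.31 × 10^-2)² / 4.17 × 10^-1 = 2.6 × 10^-3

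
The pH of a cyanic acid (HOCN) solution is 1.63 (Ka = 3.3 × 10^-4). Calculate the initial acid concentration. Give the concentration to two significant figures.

C₀ = 1.7 M

[H+] = 10^(-1.63) = 2.34 × 10^-2 M = x
Ka = x²/(C₀ − x) ⇒ C₀ = x + x²/Ka
C₀ = 2.34 × 10^-2 + (2.34 × 10^-2)²/(3.3 × 10^-4) = 1.68 M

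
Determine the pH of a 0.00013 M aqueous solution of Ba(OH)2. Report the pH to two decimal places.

pH = 10.41

Ba(OH)2 is a strong base (each formula unit releases 2 OH-); [OH-] = 0.00026 M.
pOH = -log(0.00026) = 3.59
pH = 14.00 - 3.59 = 10.41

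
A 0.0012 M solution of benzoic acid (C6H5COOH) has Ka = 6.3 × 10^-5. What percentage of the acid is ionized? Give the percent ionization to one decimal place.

C6H5COOH ⇌ C6H5COO- + H+; let x = [H+] at equilibrium.
Ka = x²/(C₀ − x); solving the quadratic gives x = 2.45 × 10^-4 M.
Fraction ionized = 2.45 × 10^-4 / 0.0012 = 0.2042 → 20.4%

20.4%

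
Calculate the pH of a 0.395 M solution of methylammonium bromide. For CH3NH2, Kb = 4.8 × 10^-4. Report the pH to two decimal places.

pH = 5.54

CH3NH3+ is the conjugate acid of the weak base CH3NH2.
Ka = Kw/Kb = 1.0×10^-14 / 4.8 × 10^-4 = 2.08 × 10^-11
Ka = [H+]²/(0.395 − [H+]) = 2.08 × 10^-11
Since Ka ≪ C₀, [H+] ≈ √(Ka·C₀) = 2.87 × 10^-6 M.
pH = −log(2.87 × 10^-6) = 5.54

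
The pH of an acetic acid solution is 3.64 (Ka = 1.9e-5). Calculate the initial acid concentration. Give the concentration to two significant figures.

C₀ = 3.0 × 10^-3 M

[H+] = 10^(-3.64) = 2.29 × 10^-4 M = x
Ka = x²/(C₀ − x) ⇒ C₀ = x + x²/Ka
C₀ = 2.29 × 10^-4 + (2.29 × 10^-4)²/(1.9 × 10^-5) = 2.99 × 10^-3 M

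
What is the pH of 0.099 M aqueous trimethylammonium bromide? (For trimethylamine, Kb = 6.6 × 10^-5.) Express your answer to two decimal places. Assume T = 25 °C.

(CH3)3NH+ is the conjugate acid of the weak base (CH3)3N.
Ka = Kw/Kb = 1.0×10^-14 / 6.6 × 10^-5 = 1.52 × 10^-10
From the ICE table, Ka = [H+]²/(0.099 − [H+]) = 1.52 × 10^-10.
Neglecting [H+] in the denominator: [H+] = √(1.52 × 10^-10 × 0.099) = 3.88 × 10^-6 M
([H+]/C₀ = 0.0039% < 5%, so the approximation holds.)
pH = −log[H+] = −log(3.88 × 10^-6) = 5.41

pH = 5.41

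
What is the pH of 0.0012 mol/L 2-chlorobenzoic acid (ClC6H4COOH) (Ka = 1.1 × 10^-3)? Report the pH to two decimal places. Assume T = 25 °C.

ClC6H4COOH ⇌ ClC6H4COO- + H+
From the ICE table, Ka = [H+]²/(0.0012 − [H+]) = 1.1 × 10^-3.
Here C₀/Ka ≈ 1.09, so the small-[H+] approximation fails. Use the quadratic:
[H+] = [−0.0011 + √(0.0011² + 5.28e-06)]/2 = 7.24 × 10^-4 M
pH = −log(7.24 × 10^-4) = 3.14

pH = 3.14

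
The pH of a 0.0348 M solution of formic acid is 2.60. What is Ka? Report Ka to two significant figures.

[H+] = 10^(-2.60) = 2.51 × 10^-3 M
At equilibrium [HA] = 0.0348 − 2.51 × 10^-3 = 3.23 × 10^-2 M
Ka = [H+][A-]/[HA] = (2.51 × 10^-3)² / 3.23 × 10^-2 = 2.0 × 10^-4

Ka = 2.0 × 10^-4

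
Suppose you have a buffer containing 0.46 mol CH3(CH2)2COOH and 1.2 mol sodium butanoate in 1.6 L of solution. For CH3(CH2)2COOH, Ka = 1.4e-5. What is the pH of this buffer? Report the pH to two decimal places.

pKa = −log(1.4 × 10^-5) = 4.854
Henderson–Hasselbalch: pH = pKa + log([CH3(CH2)2COO-]/[CH3(CH2)2COOH]) = 4.854 + log(1.2/0.46)
pH = 4.854 + (+0.416) = 5.27

pH = 5.27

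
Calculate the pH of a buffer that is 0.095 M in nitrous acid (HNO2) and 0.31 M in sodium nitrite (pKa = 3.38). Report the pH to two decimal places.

pH = 3.89

Henderson–Hasselbalch: pH = pKa + log([NO2-]/[HNO2]) = 3.38 + log(0.31/0.095)
pH = 3.38 + (+0.514) = 3.89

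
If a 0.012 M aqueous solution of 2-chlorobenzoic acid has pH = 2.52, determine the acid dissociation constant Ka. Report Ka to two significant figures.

[H+] = 10^(-2.52) = 3.02 × 10^-3 M
At equilibrium [HA] = 0.012 − 3.02 × 10^-3 = 8.98 × 10^-3 M
Ka = [H+][A-]/[HA] = (3.02 × 10^-3)² / 8.98 × 10^-3 = 1.0 × 10^-3

Ka = 1.0 × 10^-3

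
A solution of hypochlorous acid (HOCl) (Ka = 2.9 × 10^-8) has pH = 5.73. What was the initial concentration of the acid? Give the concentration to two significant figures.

C₀ = 1.2 × 10^-4 M

[H+] = 10^(-5.73) = 1.86 × 10^-6 M = x
Ka = x²/(C₀ − x) ⇒ C₀ = x + x²/Ka
C₀ = 1.86 × 10^-6 + (1.86 × 10^-6)²/(2.9 × 10^-8) = 1.21 × 10^-4 M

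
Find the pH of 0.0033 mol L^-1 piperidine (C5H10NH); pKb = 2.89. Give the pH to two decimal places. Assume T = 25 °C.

pH = 11.18

C5H10NH + H2O ⇌ C5H10NH2+ + OH-
Kb = 10^(−2.89) = 1.29 × 10^-3
Let x = [OH-] at equilibrium. Kb = x²/(0.0033 − x).
Here C₀/Kb ≈ 2.56, so the small-x approximation fails. Use the quadratic:
x = [−0.00129 + √(0.00129² + 1.7e-05)]/2 = 1.52 × 10^-3 M
pOH = −log(1.52 × 10^-3) = 2.82; pH = 14.00 − 2.82 = 11.18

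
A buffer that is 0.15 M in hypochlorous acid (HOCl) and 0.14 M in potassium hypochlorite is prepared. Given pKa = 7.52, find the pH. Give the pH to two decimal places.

pH = 7.49

pH = pKa + log([A⁻]/[HA]) = 7.52 + log(0.14/0.15)
pH = 7.52 + (-0.030) = 7.49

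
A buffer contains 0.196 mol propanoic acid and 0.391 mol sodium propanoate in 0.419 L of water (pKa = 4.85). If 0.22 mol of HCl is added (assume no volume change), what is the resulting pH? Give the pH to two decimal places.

pH = 4.46

After neutralization: n(CH3CH2COOH) = 0.416 mol, n(CH3CH2COO-) = 0.171 mol.
Henderson–Hasselbalch with mole ratio 0.171/0.416: pH = 4.85 + (-0.386)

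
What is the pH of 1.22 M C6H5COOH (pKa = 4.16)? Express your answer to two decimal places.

pH = 2.04

C6H5COOH ⇌ C6H5COO- + H+
Ka = 10^(−4.16) = 6.92 × 10^-5
Let x = [H+] at equilibrium. Ka = x²/(1.22 − x).
Since Ka ≪ C₀, x ≈ √(Ka·C₀) = 9.19 × 10^-3 M.
Check: 0.75% ionized — well under 5%, approximation valid.
pH = −log(9.19 × 10^-3) = 2.04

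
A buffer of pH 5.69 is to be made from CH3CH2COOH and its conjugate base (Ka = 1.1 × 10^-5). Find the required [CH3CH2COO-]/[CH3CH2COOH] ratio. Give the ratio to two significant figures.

pKa = -log(1.1 × 10^-5) = 4.959
pH = pKa + log(r) ⇒ log(r) = 5.69 − 4.959 = +0.731
r = [CH3CH2COO-]/[CH3CH2COOH] = 10^(+0.731) = 5.38

ratio = 5.4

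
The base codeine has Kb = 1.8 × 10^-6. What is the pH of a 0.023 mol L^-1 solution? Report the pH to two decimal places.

pH = 10.31

C18H21NO3 + H2O ⇌ C18H22NO3+ + OH-
Let x = [OH-] at equilibrium. Kb = x²/(0.023 − x).
Assume x ≪ 0.023: x ≈ √(1.8 × 10^-6 × 0.023) = 2.03 × 10^-4 M
Check: 0.88% ionized — well under 5%, approximation valid.
pOH = −log(2.03 × 10^-4) = 3.69; pH = 14.00 − 3.69 = 10.31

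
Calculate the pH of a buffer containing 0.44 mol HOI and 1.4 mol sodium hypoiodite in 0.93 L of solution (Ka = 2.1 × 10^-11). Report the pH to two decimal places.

pKa = −log(2.1 × 10^-11) = 10.678
Henderson–Hasselbalch: pH = pKa + log([OI-]/[HOI]) = 10.678 + log(1.4/0.44)
pH = 10.678 + (+0.503) = 11.18

pH = 11.18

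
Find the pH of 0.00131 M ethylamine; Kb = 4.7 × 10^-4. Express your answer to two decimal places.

pH = 10.77

C2H5NH2 + H2O ⇌ C2H5NH3+ + OH-
Let x = [OH-] at equilibrium. Kb = x²/(0.00131 − x).
Here C₀/Kb ≈ 2.79, so the small-x approximation fails. Use the quadratic:
x = (−Kb + √(Kb² + 4·Kb·C₀))/2 = 5.84 × 10^-4 M
pOH = 3.23, so pH = 14.00 − pOH = 10.77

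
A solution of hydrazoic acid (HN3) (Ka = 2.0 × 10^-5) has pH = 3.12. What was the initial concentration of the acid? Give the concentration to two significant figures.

[H+] = 10^(-3.12) = 7.59 × 10^-4 M = x
Ka = x²/(C₀ − x) ⇒ C₀ = x + x²/Ka
C₀ = 7.59 × 10^-4 + (7.59 × 10^-4)²/(2.0 × 10^-5) = 2.96 × 10^-2 M

C₀ = 3.0 × 10^-2 M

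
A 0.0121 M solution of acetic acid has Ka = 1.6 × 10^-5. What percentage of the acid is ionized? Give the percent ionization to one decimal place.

3.6%

CH3COOH ⇌ CH3COO- + H+; let x = [H+] at equilibrium.
x ≈ √(Ka·C₀) = √(1.6 × 10^-5 × 0.0121) = 4.40 × 10^-4 M
% ionization = x/C₀ × 100% = 4.40 × 10^-4/0.0121 × 100% = 3.6%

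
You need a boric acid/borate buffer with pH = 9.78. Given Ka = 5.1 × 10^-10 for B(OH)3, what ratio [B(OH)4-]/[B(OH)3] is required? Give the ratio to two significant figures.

ratio = 3.1

pKa = -log(5.1 × 10^-10) = 9.292
pH = pKa + log(r) ⇒ log(r) = 9.78 − 9.292 = +0.488
r = [B(OH)4-]/[B(OH)3] = 10^(+0.488) = 3.08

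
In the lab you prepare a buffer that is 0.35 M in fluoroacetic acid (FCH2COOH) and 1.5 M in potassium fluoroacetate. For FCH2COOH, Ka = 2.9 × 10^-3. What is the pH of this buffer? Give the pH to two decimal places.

pH = 3.17

pKa = −log(2.9 × 10^-3) = 2.538
pH = pKa + log([A⁻]/[HA]) = 2.538 + log(1.5/0.35)
pH = 2.538 + (+0.632) = 3.17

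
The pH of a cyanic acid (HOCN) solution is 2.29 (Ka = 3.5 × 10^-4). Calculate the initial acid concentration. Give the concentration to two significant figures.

[H+] = 10^(-2.29) = 5.13 × 10^-3 M = x
Ka = x²/(C₀ − x) ⇒ C₀ = x + x²/Ka
C₀ = 5.13 × 10^-3 + (5.13 × 10^-3)²/(3.5 × 10^-4) = 8.03 × 10^-2 M

C₀ = 8.0 × 10^-2 M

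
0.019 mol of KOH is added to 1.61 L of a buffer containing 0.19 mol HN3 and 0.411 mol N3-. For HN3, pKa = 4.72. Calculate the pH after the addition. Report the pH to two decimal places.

OH- converts HN3 to N3-: HN3 → 0.171 mol, N3- → 0.43 mol.
pH = pKa + log(n_N3-/n_HN3) = 4.72 + log(0.43/0.171) = 4.72 + (+0.400)

pH = 5.12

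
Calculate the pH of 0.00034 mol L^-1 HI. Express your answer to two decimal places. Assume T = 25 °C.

pH = 3.47

HI is a strong acid and dissociates completely, so [H+] = 0.00034 M.
pH = -log(0.00034) = 3.47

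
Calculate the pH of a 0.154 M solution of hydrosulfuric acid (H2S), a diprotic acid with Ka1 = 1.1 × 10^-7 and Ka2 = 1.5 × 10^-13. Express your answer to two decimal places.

Ka1 ≫ Ka2, so treat the first dissociation as the only significant source of H+.
Ka1 = x²/(0.154 − x) = 1.1 × 10^-7
x ≈ √(1.1 × 10^-7 × 0.154) = 1.30 × 10^-4 M
pH = −log(1.30 × 10^-4) = 3.89

pH = 3.89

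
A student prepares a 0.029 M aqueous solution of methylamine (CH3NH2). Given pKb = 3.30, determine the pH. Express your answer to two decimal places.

CH3NH2 + H2O ⇌ CH3NH3+ + OH-
Kb = 10^(−3.30) = 5.01 × 10^-4
From the ICE table, Kb = [OH-]²/(0.029 − [OH-]) = 5.01 × 10^-4.
The 5% rule fails; solving [OH-]² + Kb·[OH-] − Kb·C₀ = 0 exactly:
[OH-] = (−Kb + √(Kb² + 4·Kb·C₀))/2 = 3.57 × 10^-3 M
pOH = 2.45, so pH = 14.00 − pOH = 11.55

pH = 11.55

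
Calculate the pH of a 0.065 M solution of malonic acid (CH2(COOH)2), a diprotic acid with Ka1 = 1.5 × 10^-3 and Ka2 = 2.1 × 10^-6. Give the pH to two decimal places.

Ka1 ≫ Ka2, so treat the first dissociation as the only significant source of H+.
Ka1 = x²/(0.065 − x) = 1.5 × 10^-3
Solving the quadratic: x = (−Ka1 + √(Ka1² + 4·Ka1·C₀))/2 = 9.15 × 10^-3 M
pH = −log(9.15 × 10^-3) = 2.04

pH = 2.04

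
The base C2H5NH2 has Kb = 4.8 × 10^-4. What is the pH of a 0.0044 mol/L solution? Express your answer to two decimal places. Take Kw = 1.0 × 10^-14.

pH = 11.09

C2H5NH2 + H2O ⇌ C2H5NH3+ + OH-
Kb = x²/(0.0044 − x) = 4.8 × 10^-4
x is not negligible relative to C₀; solve x² + 0.00048·x − 2.11e-06 = 0.
x = [−0.00048 + √(0.00048² + 8.45e-06)]/2 = 1.23 × 10^-3 M
pOH = −log(1.23 × 10^-3) = 2.91; pH = 14.00 − 2.91 = 11.09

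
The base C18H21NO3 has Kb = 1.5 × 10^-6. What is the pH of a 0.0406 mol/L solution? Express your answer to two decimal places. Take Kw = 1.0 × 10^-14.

C18H21NO3 + H2O ⇌ C18H22NO3+ + OH-
Kb = x²/(0.0406 − x) = 1.5 × 10^-6
Since Kb ≪ C₀, x ≈ √(Kb·C₀) = 2.47 × 10^-4 M.
Check: 0.61% ionized — well under 5%, approximation valid.
pOH = −log(2.47 × 10^-4) = 3.61; pH = 14.00 − 3.61 = 10.39

pH = 10.39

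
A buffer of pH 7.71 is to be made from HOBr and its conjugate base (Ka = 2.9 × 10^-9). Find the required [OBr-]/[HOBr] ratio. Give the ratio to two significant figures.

pKa = -log(2.9 × 10^-9) = 8.538
pH = pKa + log(r) ⇒ log(r) = 7.71 − 8.538 = -0.828
r = [OBr-]/[HOBr] = 10^(-0.828) = 0.149

ratio = 0.15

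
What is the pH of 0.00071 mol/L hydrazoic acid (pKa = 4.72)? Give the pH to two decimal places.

pH = 3.97

HN3 ⇌ N3- + H+
Ka = 10^(−4.72) = 1.91 × 10^-5
Ka = [H+]²/(0.00071 − [H+]) = 1.91 × 10^-5
Here C₀/Ka ≈ 37.2, so the small-[H+] approximation fails. Use the quadratic:
[H+] = (−Ka + √(Ka² + 4·Ka·C₀))/2 = 1.07 × 10^-4 M
pH = −log[H+] = −log(1.07 × 10^-4) = 3.97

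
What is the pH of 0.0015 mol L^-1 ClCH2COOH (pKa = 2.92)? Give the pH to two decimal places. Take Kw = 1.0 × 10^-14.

ClCH2COOH ⇌ ClCH2COO- + H+
Ka = 10^(−2.92) = 1.20 × 10^-3
Ka = [H+]²/(0.0015 − [H+]) = 1.20 × 10^-3
[H+] is not negligible relative to C₀; solve [H+]² + 0.0012·[H+] − 1.8e-06 = 0.
[H+] = [−0.0012 + √(0.0012² + 7.2e-06)]/2 = 8.70 × 10^-4 M
pH = −log[H+] = −log(8.70 × 10^-4) = 3.06

pH = 3.06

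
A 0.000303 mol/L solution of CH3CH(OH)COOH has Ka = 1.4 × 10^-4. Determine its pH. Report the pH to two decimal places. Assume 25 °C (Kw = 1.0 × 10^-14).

CH3CH(OH)COOH ⇌ CH3CH(OH)COO- + H+
Let x = [H+] at equilibrium. Ka = x²/(0.000303 − x).
Here C₀/Ka ≈ 2.16, so the small-x approximation fails. Use the quadratic:
x = (−Ka + √(Ka² + 4·Ka·C₀))/2 = 1.48 × 10^-4 M
pH = −log(1.48 × 10^-4) = 3.83

pH = 3.83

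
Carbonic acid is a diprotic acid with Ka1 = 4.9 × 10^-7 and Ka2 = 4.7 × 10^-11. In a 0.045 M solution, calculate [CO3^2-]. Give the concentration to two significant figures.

4.7 × 10^-11 M

First ionization gives [H+] ≈ [HCO3-] = 1.48 × 10^-4 M.
Second step: Ka2 = [H+][CO3^2-]/[HCO3-] ≈ [CO3^2-] (since [H+] ≈ [HCO3-]).
So [CO3^2-] ≈ Ka2.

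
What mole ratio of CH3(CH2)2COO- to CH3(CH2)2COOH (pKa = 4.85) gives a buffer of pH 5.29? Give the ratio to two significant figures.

ratio = 2.8

pH = pKa + log(r) ⇒ log(r) = 5.29 − 4.85 = +0.44
r = [CH3(CH2)2COO-]/[CH3(CH2)2COOH] = 10^(+0.44) = 2.75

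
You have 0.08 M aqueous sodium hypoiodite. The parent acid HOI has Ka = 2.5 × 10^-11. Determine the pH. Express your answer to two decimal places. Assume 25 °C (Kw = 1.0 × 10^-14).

pH = 11.74

OI- is the conjugate base of the weak acid HOI.
Kb = Kw/Ka = 1.0×10^-14 / 2.5 × 10^-11 = 4.00 × 10^-4
Kb = [OH-]²/(0.08 − [OH-]) = 4.00 × 10^-4
[OH-] is not negligible relative to C₀; solve [OH-]² + 0.0004·[OH-] − 3.2e-05 = 0.
[OH-] = (−Kb + √(Kb² + 4·Kb·C₀))/2 = 5.46 × 10^-3 M
pOH = 2.26, so pH = 14.00 − pOH = 11.74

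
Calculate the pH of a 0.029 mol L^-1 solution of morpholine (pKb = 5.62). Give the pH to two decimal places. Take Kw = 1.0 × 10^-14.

C4H8ONH + H2O ⇌ C4H8ONH2+ + OH-
Kb = 10^(−5.62) = 2.40 × 10^-6
Let x = [OH-] at equilibrium. Kb = x²/(0.029 − x).
Assume x ≪ 0.029: x ≈ √(2.40 × 10^-6 × 0.029) = 2.64 × 10^-4 M
Check: 0.91% ionized — well under 5%, approximation valid.
pOH = 3.58, so pH = 14.00 − pOH = 10.42

pH = 10.42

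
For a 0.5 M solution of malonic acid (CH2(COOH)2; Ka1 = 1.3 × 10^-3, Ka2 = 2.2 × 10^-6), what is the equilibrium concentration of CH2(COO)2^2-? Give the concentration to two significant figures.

First ionization gives [H+] ≈ [CH2(COOH)COO-] = 2.49 × 10^-2 M.
Second step: Ka2 = [H+][CH2(COO)2^2-]/[CH2(COOH)COO-] ≈ [CH2(COO)2^2-] (since [H+] ≈ [CH2(COOH)COO-]).
So [CH2(COO)2^2-] ≈ Ka2.

2.2 × 10^-6 M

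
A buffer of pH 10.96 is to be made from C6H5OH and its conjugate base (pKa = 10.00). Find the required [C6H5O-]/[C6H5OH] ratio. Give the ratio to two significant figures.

ratio = 9.1

pH = pKa + log(r) ⇒ log(r) = 10.96 − 10.00 = +0.96
r = [C6H5O-]/[C6H5OH] = 10^(+0.96) = 9.12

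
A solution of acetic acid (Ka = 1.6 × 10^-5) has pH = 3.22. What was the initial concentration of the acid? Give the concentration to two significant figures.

[H+] = 10^(-3.22) = 6.03 × 10^-4 M = x
Ka = x²/(C₀ − x) ⇒ C₀ = x + x²/Ka
C₀ = 6.03 × 10^-4 + (6.03 × 10^-4)²/(1.6 × 10^-5) = 2.33 × 10^-2 M

C₀ = 2.3 × 10^-2 M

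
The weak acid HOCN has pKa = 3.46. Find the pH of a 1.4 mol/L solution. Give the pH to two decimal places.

pH = 1.66

HOCN ⇌ OCN- + H+
Ka = 10^(−3.46) = 3.47 × 10^-4
Let x = [H+] at equilibrium. Ka = x²/(1.4 − x).
Assume x ≪ 1.4: x ≈ √(3.47 × 10^-4 × 1.4) = 2.20 × 10^-2 M
pH = −log(2.20 × 10^-2) = 1.66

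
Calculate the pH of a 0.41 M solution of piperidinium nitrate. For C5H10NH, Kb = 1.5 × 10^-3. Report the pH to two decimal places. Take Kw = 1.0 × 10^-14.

pH = 5.78

C5H10NH2+ is the conjugate acid of the weak base C5H10NH.
Ka = Kw/Kb = 1.0×10^-14 / 1.5 × 10^-3 = 6.67 × 10^-12
Ka = [H+]²/(0.41 − [H+]) = 6.67 × 10^-12
Assume [H+] ≪ 0.41: [H+] ≈ √(6.67 × 10^-12 × 0.41) = 1.65 × 10^-6 M
pH = −log[H+] = −log(1.65 × 10^-6) = 5.78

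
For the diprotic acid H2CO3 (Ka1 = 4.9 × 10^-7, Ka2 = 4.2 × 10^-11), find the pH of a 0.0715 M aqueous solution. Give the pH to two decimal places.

Ka1 ≫ Ka2, so treat the first dissociation as the only significant source of H+.
Ka1 = x²/(0.0715 − x) = 4.9 × 10^-7
x ≈ √(4.9 × 10^-7 × 0.0715) = 1.87 × 10^-4 M
pH = −log(1.87 × 10^-4) = 3.73

pH = 3.73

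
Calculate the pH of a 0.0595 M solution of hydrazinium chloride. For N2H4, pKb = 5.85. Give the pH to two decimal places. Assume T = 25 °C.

pH = 4.69

N2H5+ is the conjugate acid of the weak base N2H4.
Kb = 10^(−5.85) = 1.41 × 10^-6
Ka = Kw/Kb = 1.0×10^-14 / 1.41 × 10^-6 = 7.09 × 10^-9
From the ICE table, Ka = [H+]²/(0.0595 − [H+]) = 7.09 × 10^-9.
Neglecting [H+] in the denominator: [H+] = √(7.09 × 10^-9 × 0.0595) = 2.05 × 10^-5 M
Check: 0.035% ionized — well under 5%, approximation valid.
pH = −log(2.05 × 10^-5) = 4.69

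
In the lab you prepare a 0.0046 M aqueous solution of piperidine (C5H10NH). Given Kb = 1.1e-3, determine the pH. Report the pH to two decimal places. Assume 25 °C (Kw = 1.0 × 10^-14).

C5H10NH + H2O ⇌ C5H10NH2+ + OH-
Let x = [OH-] at equilibrium. Kb = x²/(0.0046 − x).
Here C₀/Kb ≈ 4.18, so the small-x approximation fails. Use the quadratic:
x = [−0.0011 + √(0.0011² + 2.02e-05)]/2 = 1.77 × 10^-3 M
pOH = −log(1.77 × 10^-3) = 2.75; pH = 14.00 − 2.75 = 11.25

pH = 11.25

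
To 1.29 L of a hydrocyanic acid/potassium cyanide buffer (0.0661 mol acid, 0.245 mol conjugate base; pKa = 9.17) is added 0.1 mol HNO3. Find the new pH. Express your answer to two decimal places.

Added H+ converts CN- to HCN: HCN → 0.166 mol, CN- → 0.145 mol.
pH = pKa + log(n_CN-/n_HCN) = 9.17 + log(0.145/0.166) = 9.17 + (-0.059)

pH = 9.11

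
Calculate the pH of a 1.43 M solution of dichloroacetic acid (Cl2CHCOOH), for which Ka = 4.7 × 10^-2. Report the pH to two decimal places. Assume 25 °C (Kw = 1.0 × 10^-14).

Cl2CHCOOH ⇌ Cl2CHCOO- + H+
From the ICE table, Ka = [H+]²/(1.43 − [H+]) = 4.7 × 10^-2.
[H+] is not negligible relative to C₀; solve [H+]² + 0.047·[H+] − 0.0672 = 0.
[H+] = (−Ka + √(Ka² + 4·Ka·C₀))/2 = 2.37 × 10^-1 M
pH = −log(2.37 × 10^-1) = 0.63

pH = 0.63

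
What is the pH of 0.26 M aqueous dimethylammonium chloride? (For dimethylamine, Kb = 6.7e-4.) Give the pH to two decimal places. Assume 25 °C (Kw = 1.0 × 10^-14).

(CH3)2NH2+ is the conjugate acid of the weak base (CH3)2NH.
Ka = Kw/Kb = 1.0×10^-14 / 6.7 × 10^-4 = 1.49 × 10^-11
Ka = x²/(0.26 − x) = 1.49 × 10^-11
Assume x ≪ 0.26: x ≈ √(1.49 × 10^-11 × 0.26) = 1.97 × 10^-6 M
Check: 0.00076% ionized — well under 5%, approximation valid.
pH = −log[H+] = −log(1.97 × 10^-6) = 5.71

pH = 5.71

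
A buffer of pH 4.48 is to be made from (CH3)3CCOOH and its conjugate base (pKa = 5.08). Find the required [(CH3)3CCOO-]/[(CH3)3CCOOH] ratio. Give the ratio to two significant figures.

pH = pKa + log(r) ⇒ log(r) = 4.48 − 5.08 = -0.60
r = [(CH3)3CCOO-]/[(CH3)3CCOOH] = 10^(-0.60) = 0.251

ratio = 0.25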